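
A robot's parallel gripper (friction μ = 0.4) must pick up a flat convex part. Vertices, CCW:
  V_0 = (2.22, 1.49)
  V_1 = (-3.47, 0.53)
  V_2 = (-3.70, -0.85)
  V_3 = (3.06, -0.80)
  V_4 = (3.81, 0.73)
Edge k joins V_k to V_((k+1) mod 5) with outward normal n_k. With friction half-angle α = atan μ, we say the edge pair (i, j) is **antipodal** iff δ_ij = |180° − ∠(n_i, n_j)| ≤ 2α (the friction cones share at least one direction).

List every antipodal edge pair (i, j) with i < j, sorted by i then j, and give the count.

count = 3; pairs: (0,2), (1,3), (2,4)

α = atan 0.4 = 21.80°;  2α = 43.60°
n_0 = (-0.1664, +0.9861)
n_1 = (-0.9864, +0.1644)
n_2 = (+0.0074, -1.0000)
n_3 = (+0.8979, -0.4402)
n_4 = (+0.4313, +0.9022)
  (0,1): δ = 109.04°  ·
  (0,2): δ = 9.15°  ✓
  (0,3): δ = 54.31°  ·
  (0,4): δ = 144.88°  ·
  (1,2): δ = 80.11°  ·
  (1,3): δ = 16.65°  ✓
  (1,4): δ = 73.92°  ·
  (2,3): δ = 116.54°  ·
  (2,4): δ = 25.97°  ✓
  (3,4): δ = 89.43°  ·
antipodal pairs: 3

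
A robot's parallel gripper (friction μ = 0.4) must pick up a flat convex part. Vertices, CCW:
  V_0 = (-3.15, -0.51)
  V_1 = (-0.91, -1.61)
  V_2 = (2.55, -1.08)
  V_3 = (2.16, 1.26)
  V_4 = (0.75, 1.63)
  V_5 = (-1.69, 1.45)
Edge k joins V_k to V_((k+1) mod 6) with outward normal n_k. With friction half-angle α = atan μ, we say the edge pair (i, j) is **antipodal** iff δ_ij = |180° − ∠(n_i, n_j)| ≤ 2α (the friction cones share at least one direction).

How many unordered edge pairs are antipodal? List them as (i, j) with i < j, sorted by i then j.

count = 4; pairs: (0,3), (0,4), (1,3), (1,4)

α = atan 0.4 = 21.80°;  2α = 43.60°
n_0 = (-0.4408, -0.8976)
n_1 = (+0.1514, -0.9885)
n_2 = (+0.9864, +0.1644)
n_3 = (+0.2538, +0.9673)
n_4 = (-0.0736, +0.9973)
n_5 = (-0.8020, +0.5974)
  (0,1): δ = 145.14°  ·
  (0,2): δ = 54.38°  ·
  (0,3): δ = 11.45°  ✓
  (0,4): δ = 30.37°  ✓
  (0,5): δ = 79.47°  ·
  (1,2): δ = 89.25°  ·
  (1,3): δ = 23.41°  ✓
  (1,4): δ = 4.49°  ✓
  (1,5): δ = 44.61°  ·
  (2,3): δ = 114.17°  ·
  (2,4): δ = 95.24°  ·
  (2,5): δ = 46.14°  ·
  (3,4): δ = 161.08°  ·
  (3,5): δ = 111.98°  ·
  (4,5): δ = 130.90°  ·
antipodal pairs: 4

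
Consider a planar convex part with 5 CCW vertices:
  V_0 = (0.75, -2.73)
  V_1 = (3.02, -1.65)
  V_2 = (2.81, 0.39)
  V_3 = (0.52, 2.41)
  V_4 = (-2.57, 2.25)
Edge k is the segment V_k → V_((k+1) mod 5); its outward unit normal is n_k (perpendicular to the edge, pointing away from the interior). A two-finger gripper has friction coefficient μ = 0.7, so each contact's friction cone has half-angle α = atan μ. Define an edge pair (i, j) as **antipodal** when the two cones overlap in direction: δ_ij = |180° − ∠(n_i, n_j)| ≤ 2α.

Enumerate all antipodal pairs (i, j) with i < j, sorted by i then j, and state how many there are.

count = 5; pairs: (0,2), (0,3), (1,4), (2,4), (3,4)

α = atan 0.7 = 34.99°;  2α = 69.98°
n_0 = (+0.4296, -0.9030)
n_1 = (+0.9947, +0.1024)
n_2 = (+0.6615, +0.7499)
n_3 = (-0.0517, +0.9987)
n_4 = (-0.8321, -0.5547)
  (0,1): δ = 109.57°  ·
  (0,2): δ = 66.86°  ✓
  (0,3): δ = 22.48°  ✓
  (0,4): δ = 98.25°  ·
  (1,2): δ = 137.29°  ·
  (1,3): δ = 92.91°  ·
  (1,4): δ = 27.81°  ✓
  (2,3): δ = 135.62°  ·
  (2,4): δ = 14.89°  ✓
  (3,4): δ = 59.27°  ✓
antipodal pairs: 5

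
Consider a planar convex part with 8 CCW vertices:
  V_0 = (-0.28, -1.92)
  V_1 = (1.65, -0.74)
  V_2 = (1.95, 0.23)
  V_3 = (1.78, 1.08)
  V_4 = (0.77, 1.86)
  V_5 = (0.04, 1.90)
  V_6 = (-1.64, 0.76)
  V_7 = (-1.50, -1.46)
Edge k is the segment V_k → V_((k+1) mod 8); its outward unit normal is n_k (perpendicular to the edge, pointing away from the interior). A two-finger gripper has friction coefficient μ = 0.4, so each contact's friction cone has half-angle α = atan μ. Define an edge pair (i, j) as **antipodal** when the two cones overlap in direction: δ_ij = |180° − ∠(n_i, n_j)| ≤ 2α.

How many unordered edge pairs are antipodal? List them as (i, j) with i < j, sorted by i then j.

α = atan 0.4 = 21.80°;  2α = 43.60°
n_0 = (+0.5216, -0.8532)
n_1 = (+0.9554, -0.2955)
n_2 = (+0.9806, +0.1961)
n_3 = (+0.6112, +0.7915)
n_4 = (+0.0547, +0.9985)
n_5 = (-0.5615, +0.8275)
n_6 = (-0.9980, -0.0629)
n_7 = (-0.3528, -0.9357)
  (0,1): δ = 138.63°  ·
  (0,2): δ = 110.13°  ·
  (0,3): δ = 69.12°  ·
  (0,4): δ = 34.58°  ✓
  (0,5): δ = 2.72°  ✓
  (0,6): δ = 62.17°  ·
  (0,7): δ = 127.90°  ·
  (1,2): δ = 151.50°  ·
  (1,3): δ = 110.49°  ·
  (1,4): δ = 75.95°  ·
  (1,5): δ = 38.65°  ✓
  (1,6): δ = 20.79°  ✓
  (1,7): δ = 86.53°  ·
  (2,3): δ = 138.99°  ·
  (2,4): δ = 104.45°  ·
  (2,5): δ = 67.15°  ·
  (2,6): δ = 7.70°  ✓
  (2,7): δ = 58.03°  ·
  (3,4): δ = 145.46°  ·
  (3,5): δ = 108.16°  ·
  (3,6): δ = 48.71°  ·
  (3,7): δ = 17.02°  ✓
  (4,5): δ = 142.70°  ·
  (4,6): δ = 83.26°  ·
  (4,7): δ = 17.52°  ✓
  (5,6): δ = 120.55°  ·
  (5,7): δ = 54.82°  ·
  (6,7): δ = 114.27°  ·
antipodal pairs: 7

count = 7; pairs: (0,4), (0,5), (1,5), (1,6), (2,6), (3,7), (4,7)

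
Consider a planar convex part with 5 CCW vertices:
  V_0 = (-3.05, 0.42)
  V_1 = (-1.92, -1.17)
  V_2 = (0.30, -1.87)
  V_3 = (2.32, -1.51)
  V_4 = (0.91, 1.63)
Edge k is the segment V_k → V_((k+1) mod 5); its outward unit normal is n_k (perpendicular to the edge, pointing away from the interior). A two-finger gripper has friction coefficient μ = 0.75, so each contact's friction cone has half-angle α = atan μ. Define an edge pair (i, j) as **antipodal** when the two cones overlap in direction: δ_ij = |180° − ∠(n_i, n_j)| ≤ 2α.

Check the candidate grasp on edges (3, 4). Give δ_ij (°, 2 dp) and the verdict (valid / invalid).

α = atan 0.75 = 36.87°;  2α = 73.74°
edge 3: e_3 = (-1.41, +3.14);  n_3 = (+0.9122, +0.4096)
edge 4: e_4 = (-3.96, -1.21);  n_4 = (-0.2922, +0.9564)
∠(n_3, n_4) = 82.81°
δ = |180° − 82.81°| = 97.19°
97.19° > 2α = 73.74°  →  invalid

δ = 97.19°, invalid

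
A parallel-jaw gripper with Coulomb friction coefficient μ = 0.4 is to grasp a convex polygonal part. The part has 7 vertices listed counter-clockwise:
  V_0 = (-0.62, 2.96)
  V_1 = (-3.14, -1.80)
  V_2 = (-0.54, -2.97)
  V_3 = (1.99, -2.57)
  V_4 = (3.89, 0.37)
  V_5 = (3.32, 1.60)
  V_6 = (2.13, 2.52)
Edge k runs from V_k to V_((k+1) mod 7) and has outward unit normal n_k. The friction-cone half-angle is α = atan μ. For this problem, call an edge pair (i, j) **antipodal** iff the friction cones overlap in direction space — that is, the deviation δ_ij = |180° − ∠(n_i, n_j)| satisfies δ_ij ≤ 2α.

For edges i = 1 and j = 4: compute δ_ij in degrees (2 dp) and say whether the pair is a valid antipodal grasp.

α = atan 0.4 = 21.80°;  2α = 43.60°
edge 1: e_1 = (+2.60, -1.17);  n_1 = (-0.4104, -0.9119)
edge 4: e_4 = (-0.57, +1.23);  n_4 = (+0.9073, +0.4205)
∠(n_1, n_4) = 139.09°
δ = |180° − 139.09°| = 40.91°
40.91° ≤ 2α = 43.60°  →  valid

δ = 40.91°, valid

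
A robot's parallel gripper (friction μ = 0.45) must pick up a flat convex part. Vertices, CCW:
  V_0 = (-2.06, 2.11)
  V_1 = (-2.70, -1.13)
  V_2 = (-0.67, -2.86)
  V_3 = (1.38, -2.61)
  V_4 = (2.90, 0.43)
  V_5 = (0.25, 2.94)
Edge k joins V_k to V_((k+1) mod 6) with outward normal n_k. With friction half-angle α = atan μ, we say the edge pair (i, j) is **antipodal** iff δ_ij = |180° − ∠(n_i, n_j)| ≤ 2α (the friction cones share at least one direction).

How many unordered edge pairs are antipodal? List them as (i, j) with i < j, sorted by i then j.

count = 4; pairs: (0,3), (1,4), (2,5), (3,5)

α = atan 0.45 = 24.23°;  2α = 48.46°
n_0 = (-0.9810, +0.1938)
n_1 = (-0.6486, -0.7611)
n_2 = (+0.1211, -0.9926)
n_3 = (+0.8944, -0.4472)
n_4 = (+0.6877, +0.7260)
n_5 = (-0.3381, +0.9411)
  (0,1): δ = 119.26°  ·
  (0,2): δ = 71.87°  ·
  (0,3): δ = 15.39°  ✓
  (0,4): δ = 57.73°  ·
  (0,5): δ = 120.94°  ·
  (1,2): δ = 132.61°  ·
  (1,3): δ = 76.13°  ·
  (1,4): δ = 3.01°  ✓
  (1,5): δ = 60.20°  ·
  (2,3): δ = 123.52°  ·
  (2,4): δ = 50.40°  ·
  (2,5): δ = 12.81°  ✓
  (3,4): δ = 106.88°  ·
  (3,5): δ = 43.67°  ✓
  (4,5): δ = 116.79°  ·
antipodal pairs: 4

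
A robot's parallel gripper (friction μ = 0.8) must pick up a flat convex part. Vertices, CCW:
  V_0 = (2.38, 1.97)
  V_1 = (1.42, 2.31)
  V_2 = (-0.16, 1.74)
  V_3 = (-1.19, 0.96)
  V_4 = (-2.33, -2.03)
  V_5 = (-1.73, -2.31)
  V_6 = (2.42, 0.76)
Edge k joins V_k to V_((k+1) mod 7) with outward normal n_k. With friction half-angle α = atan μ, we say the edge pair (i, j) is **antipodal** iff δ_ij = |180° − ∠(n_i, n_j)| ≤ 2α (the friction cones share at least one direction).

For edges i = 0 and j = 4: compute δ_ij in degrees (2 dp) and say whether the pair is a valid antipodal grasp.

α = atan 0.8 = 38.66°;  2α = 77.32°
edge 0: e_0 = (-0.96, +0.34);  n_0 = (+0.3338, +0.9426)
edge 4: e_4 = (+0.60, -0.28);  n_4 = (-0.4229, -0.9062)
∠(n_0, n_4) = 174.49°
δ = |180° − 174.49°| = 5.51°
5.51° ≤ 2α = 77.32°  →  valid

δ = 5.51°, valid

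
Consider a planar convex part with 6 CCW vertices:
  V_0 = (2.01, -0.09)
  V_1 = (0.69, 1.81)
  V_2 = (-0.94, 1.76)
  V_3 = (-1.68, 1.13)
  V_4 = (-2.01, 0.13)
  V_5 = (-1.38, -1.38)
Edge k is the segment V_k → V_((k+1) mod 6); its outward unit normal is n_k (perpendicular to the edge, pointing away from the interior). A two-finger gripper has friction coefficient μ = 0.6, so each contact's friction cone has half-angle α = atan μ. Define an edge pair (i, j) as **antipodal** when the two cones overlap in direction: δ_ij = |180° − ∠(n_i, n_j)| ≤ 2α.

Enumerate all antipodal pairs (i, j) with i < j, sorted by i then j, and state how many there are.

count = 5; pairs: (0,3), (0,4), (1,5), (2,5), (3,5)

α = atan 0.6 = 30.96°;  2α = 61.93°
n_0 = (+0.8213, +0.5706)
n_1 = (-0.0307, +0.9995)
n_2 = (-0.6482, +0.7614)
n_3 = (-0.9496, +0.3134)
n_4 = (-0.9229, -0.3850)
n_5 = (+0.3557, -0.9346)
  (0,1): δ = 123.03°  ·
  (0,2): δ = 84.38°  ·
  (0,3): δ = 53.05°  ✓
  (0,4): δ = 12.14°  ✓
  (0,5): δ = 76.04°  ·
  (1,2): δ = 141.35°  ·
  (1,3): δ = 110.02°  ·
  (1,4): δ = 69.11°  ·
  (1,5): δ = 19.08°  ✓
  (2,3): δ = 148.67°  ·
  (2,4): δ = 107.76°  ·
  (2,5): δ = 19.58°  ✓
  (3,4): δ = 139.09°  ·
  (3,5): δ = 50.90°  ✓
  (4,5): δ = 91.81°  ·
antipodal pairs: 5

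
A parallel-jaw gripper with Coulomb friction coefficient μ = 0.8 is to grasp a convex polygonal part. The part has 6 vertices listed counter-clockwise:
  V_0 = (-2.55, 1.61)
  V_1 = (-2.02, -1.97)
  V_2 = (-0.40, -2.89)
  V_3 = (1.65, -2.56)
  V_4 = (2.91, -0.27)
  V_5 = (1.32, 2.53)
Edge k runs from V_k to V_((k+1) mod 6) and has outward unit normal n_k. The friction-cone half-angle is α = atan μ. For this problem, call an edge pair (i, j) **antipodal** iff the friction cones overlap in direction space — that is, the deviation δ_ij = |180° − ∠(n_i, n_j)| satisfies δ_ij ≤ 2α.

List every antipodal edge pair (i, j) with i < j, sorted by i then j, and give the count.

α = atan 0.8 = 38.66°;  2α = 77.32°
n_0 = (-0.9892, -0.1464)
n_1 = (-0.4938, -0.8696)
n_2 = (+0.1589, -0.9873)
n_3 = (+0.8761, -0.4821)
n_4 = (+0.8696, +0.4938)
n_5 = (-0.2313, +0.9729)
  (0,1): δ = 128.01°  ·
  (0,2): δ = 89.28°  ·
  (0,3): δ = 37.24°  ✓
  (0,4): δ = 21.17°  ✓
  (0,5): δ = 94.95°  ·
  (1,2): δ = 141.26°  ·
  (1,3): δ = 89.23°  ·
  (1,4): δ = 30.82°  ✓
  (1,5): δ = 42.96°  ✓
  (2,3): δ = 127.97°  ·
  (2,4): δ = 69.55°  ✓
  (2,5): δ = 4.23°  ✓
  (3,4): δ = 121.59°  ·
  (3,5): δ = 47.81°  ✓
  (4,5): δ = 106.22°  ·
antipodal pairs: 7

count = 7; pairs: (0,3), (0,4), (1,4), (1,5), (2,4), (2,5), (3,5)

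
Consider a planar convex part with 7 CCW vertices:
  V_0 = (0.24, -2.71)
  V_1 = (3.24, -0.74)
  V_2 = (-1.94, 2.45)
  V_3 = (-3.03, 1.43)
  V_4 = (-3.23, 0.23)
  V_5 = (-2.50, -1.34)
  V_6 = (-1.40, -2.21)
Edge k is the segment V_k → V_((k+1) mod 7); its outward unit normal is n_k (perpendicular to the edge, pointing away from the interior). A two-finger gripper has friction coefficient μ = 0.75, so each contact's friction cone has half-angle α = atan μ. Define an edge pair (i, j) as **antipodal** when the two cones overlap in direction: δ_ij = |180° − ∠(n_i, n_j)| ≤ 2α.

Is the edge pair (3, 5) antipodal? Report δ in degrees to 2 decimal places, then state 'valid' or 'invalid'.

δ = 118.88°, invalid

α = atan 0.75 = 36.87°;  2α = 73.74°
edge 3: e_3 = (-0.20, -1.20);  n_3 = (-0.9864, +0.1644)
edge 5: e_5 = (+1.10, -0.87);  n_5 = (-0.6203, -0.7843)
∠(n_3, n_5) = 61.12°
δ = |180° − 61.12°| = 118.88°
118.88° > 2α = 73.74°  →  invalid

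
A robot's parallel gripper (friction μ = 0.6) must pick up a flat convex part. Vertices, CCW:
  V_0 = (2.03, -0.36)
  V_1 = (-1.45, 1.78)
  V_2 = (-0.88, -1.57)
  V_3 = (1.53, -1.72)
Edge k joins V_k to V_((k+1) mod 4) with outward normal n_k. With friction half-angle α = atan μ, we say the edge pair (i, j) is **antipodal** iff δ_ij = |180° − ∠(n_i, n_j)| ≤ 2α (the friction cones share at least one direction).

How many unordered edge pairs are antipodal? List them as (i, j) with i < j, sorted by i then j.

α = atan 0.6 = 30.96°;  2α = 61.93°
n_0 = (+0.5238, +0.8518)
n_1 = (-0.9858, -0.1677)
n_2 = (-0.0621, -0.9981)
n_3 = (+0.9386, -0.3451)
  (0,1): δ = 48.75°  ✓
  (0,2): δ = 28.03°  ✓
  (0,3): δ = 101.40°  ·
  (1,2): δ = 103.22°  ·
  (1,3): δ = 29.84°  ✓
  (2,3): δ = 106.62°  ·
antipodal pairs: 3

count = 3; pairs: (0,1), (0,2), (1,3)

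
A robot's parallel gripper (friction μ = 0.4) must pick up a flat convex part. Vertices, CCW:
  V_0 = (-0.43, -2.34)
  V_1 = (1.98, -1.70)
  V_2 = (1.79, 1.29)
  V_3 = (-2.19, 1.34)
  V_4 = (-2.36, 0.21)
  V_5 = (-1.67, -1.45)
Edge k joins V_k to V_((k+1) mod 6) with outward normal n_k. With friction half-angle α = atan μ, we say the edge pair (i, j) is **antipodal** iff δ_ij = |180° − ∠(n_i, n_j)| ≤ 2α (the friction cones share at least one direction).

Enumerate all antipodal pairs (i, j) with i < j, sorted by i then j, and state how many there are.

α = atan 0.4 = 21.80°;  2α = 43.60°
n_0 = (+0.2567, -0.9665)
n_1 = (+0.9980, +0.0634)
n_2 = (+0.0126, +0.9999)
n_3 = (-0.9889, +0.1488)
n_4 = (-0.9234, -0.3838)
n_5 = (-0.5831, -0.8124)
  (0,1): δ = 101.24°  ·
  (0,2): δ = 15.59°  ✓
  (0,3): δ = 66.57°  ·
  (0,4): δ = 97.70°  ·
  (0,5): δ = 129.46°  ·
  (1,2): δ = 94.36°  ·
  (1,3): δ = 12.19°  ✓
  (1,4): δ = 18.93°  ✓
  (1,5): δ = 50.70°  ·
  (2,3): δ = 97.84°  ·
  (2,4): δ = 66.71°  ·
  (2,5): δ = 34.95°  ✓
  (3,4): δ = 148.87°  ·
  (3,5): δ = 117.11°  ·
  (4,5): δ = 148.24°  ·
antipodal pairs: 4

count = 4; pairs: (0,2), (1,3), (1,4), (2,5)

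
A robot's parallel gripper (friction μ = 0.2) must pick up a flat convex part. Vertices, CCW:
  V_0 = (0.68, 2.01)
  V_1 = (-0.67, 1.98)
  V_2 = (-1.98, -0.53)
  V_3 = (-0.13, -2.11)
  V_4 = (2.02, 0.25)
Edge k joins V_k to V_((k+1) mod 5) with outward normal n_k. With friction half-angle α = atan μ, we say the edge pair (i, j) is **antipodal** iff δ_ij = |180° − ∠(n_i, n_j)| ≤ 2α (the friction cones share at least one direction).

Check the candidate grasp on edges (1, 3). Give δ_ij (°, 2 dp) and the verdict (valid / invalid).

δ = 14.77°, valid

α = atan 0.2 = 11.31°;  2α = 22.62°
edge 1: e_1 = (-1.31, -2.51);  n_1 = (-0.8865, +0.4627)
edge 3: e_3 = (+2.15, +2.36);  n_3 = (+0.7392, -0.6735)
∠(n_1, n_3) = 165.23°
δ = |180° − 165.23°| = 14.77°
14.77° ≤ 2α = 22.62°  →  valid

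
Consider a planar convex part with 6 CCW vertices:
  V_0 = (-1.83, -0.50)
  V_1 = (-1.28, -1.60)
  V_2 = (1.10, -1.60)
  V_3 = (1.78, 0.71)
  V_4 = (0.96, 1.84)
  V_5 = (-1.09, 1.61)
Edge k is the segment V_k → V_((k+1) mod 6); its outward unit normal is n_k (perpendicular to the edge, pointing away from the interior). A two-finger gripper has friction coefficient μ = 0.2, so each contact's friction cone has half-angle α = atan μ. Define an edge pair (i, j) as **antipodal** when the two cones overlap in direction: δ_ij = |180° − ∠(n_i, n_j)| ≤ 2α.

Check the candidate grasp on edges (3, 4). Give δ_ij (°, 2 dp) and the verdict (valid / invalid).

δ = 119.57°, invalid

α = atan 0.2 = 11.31°;  2α = 22.62°
edge 3: e_3 = (-0.82, +1.13);  n_3 = (+0.8094, +0.5873)
edge 4: e_4 = (-2.05, -0.23);  n_4 = (-0.1115, +0.9938)
∠(n_3, n_4) = 60.43°
δ = |180° − 60.43°| = 119.57°
119.57° > 2α = 22.62°  →  invalid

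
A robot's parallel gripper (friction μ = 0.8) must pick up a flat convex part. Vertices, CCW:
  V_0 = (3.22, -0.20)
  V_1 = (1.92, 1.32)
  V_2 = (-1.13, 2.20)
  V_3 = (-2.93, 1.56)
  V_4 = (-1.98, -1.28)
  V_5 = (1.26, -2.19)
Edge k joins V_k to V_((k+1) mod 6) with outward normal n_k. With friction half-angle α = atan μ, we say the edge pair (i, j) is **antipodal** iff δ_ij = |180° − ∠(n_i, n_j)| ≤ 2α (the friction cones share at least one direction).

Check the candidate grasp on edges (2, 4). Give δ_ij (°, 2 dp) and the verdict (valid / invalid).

δ = 35.26°, valid

α = atan 0.8 = 38.66°;  2α = 77.32°
edge 2: e_2 = (-1.80, -0.64);  n_2 = (-0.3350, +0.9422)
edge 4: e_4 = (+3.24, -0.91);  n_4 = (-0.2704, -0.9627)
∠(n_2, n_4) = 144.74°
δ = |180° − 144.74°| = 35.26°
35.26° ≤ 2α = 77.32°  →  valid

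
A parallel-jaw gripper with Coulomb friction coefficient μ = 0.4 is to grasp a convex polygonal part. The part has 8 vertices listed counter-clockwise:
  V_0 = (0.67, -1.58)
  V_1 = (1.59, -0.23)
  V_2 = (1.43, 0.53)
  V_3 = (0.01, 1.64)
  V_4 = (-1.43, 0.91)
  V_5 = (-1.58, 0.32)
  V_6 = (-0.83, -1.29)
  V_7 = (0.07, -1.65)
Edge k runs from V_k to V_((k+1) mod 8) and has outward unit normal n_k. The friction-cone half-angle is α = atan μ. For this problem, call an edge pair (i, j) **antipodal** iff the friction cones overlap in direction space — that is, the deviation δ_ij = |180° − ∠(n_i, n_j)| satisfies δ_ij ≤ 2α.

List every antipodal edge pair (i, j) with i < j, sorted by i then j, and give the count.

count = 7; pairs: (0,3), (0,4), (1,4), (1,5), (2,5), (2,6), (3,7)

α = atan 0.4 = 21.80°;  2α = 43.60°
n_0 = (+0.8264, -0.5631)
n_1 = (+0.9785, +0.2060)
n_2 = (+0.6159, +0.7879)
n_3 = (-0.4522, +0.8919)
n_4 = (-0.9692, +0.2464)
n_5 = (-0.9065, -0.4223)
n_6 = (-0.3714, -0.9285)
n_7 = (+0.1159, -0.9933)
  (0,1): δ = 133.84°  ·
  (0,2): δ = 93.74°  ·
  (0,3): δ = 28.84°  ✓
  (0,4): δ = 20.01°  ✓
  (0,5): δ = 59.25°  ·
  (0,6): δ = 102.47°  ·
  (0,7): δ = 130.93°  ·
  (1,2): δ = 139.90°  ·
  (1,3): δ = 75.01°  ·
  (1,4): δ = 26.15°  ✓
  (1,5): δ = 13.09°  ✓
  (1,6): δ = 56.31°  ·
  (1,7): δ = 84.77°  ·
  (2,3): δ = 115.10°  ·
  (2,4): δ = 66.25°  ·
  (2,5): δ = 27.01°  ✓
  (2,6): δ = 16.21°  ✓
  (2,7): δ = 44.67°  ·
  (3,4): δ = 131.15°  ·
  (3,5): δ = 91.90°  ·
  (3,6): δ = 48.68°  ·
  (3,7): δ = 20.23°  ✓
  (4,5): δ = 140.76°  ·
  (4,6): δ = 97.54°  ·
  (4,7): δ = 69.08°  ·
  (5,6): δ = 136.78°  ·
  (5,7): δ = 108.32°  ·
  (6,7): δ = 151.54°  ·
antipodal pairs: 7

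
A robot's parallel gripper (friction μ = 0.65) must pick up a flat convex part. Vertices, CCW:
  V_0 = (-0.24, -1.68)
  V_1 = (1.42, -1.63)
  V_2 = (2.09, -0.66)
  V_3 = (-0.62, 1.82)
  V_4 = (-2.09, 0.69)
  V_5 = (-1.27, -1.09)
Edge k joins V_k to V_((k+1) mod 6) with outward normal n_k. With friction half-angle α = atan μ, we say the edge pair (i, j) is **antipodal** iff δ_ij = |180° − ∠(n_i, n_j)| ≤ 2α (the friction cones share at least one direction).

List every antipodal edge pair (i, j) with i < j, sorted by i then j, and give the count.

α = atan 0.65 = 33.02°;  2α = 66.05°
n_0 = (+0.0301, -0.9995)
n_1 = (+0.8228, -0.5683)
n_2 = (+0.6751, +0.7377)
n_3 = (-0.6095, +0.7928)
n_4 = (-0.9083, -0.4184)
n_5 = (-0.4970, -0.8677)
  (0,1): δ = 126.36°  ·
  (0,2): δ = 44.19°  ✓
  (0,3): δ = 35.82°  ✓
  (0,4): δ = 113.01°  ·
  (0,5): δ = 148.47°  ·
  (1,2): δ = 97.83°  ·
  (1,3): δ = 17.82°  ✓
  (1,4): δ = 59.37°  ✓
  (1,5): δ = 94.83°  ·
  (2,3): δ = 99.99°  ·
  (2,4): δ = 22.80°  ✓
  (2,5): δ = 12.66°  ✓
  (3,4): δ = 102.82°  ·
  (3,5): δ = 67.35°  ·
  (4,5): δ = 144.54°  ·
antipodal pairs: 6

count = 6; pairs: (0,2), (0,3), (1,3), (1,4), (2,4), (2,5)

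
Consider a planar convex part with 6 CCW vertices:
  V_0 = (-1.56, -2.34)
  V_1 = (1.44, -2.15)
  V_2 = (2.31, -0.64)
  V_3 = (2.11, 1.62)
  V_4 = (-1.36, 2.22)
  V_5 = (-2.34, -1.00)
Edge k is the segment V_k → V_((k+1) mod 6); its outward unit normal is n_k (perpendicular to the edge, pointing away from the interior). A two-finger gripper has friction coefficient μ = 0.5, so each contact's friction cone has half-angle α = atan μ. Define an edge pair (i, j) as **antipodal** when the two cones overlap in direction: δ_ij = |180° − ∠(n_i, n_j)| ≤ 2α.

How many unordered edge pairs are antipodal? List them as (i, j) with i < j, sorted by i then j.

count = 5; pairs: (0,3), (1,4), (2,4), (2,5), (3,5)

α = atan 0.5 = 26.57°;  2α = 53.13°
n_0 = (+0.0632, -0.9980)
n_1 = (+0.8665, -0.4992)
n_2 = (+0.9961, +0.0882)
n_3 = (+0.1704, +0.9854)
n_4 = (-0.9567, +0.2912)
n_5 = (-0.8642, -0.5031)
  (0,1): δ = 123.57°  ·
  (0,2): δ = 88.57°  ·
  (0,3): δ = 13.43°  ✓
  (0,4): δ = 69.45°  ·
  (0,5): δ = 116.58°  ·
  (1,2): δ = 144.99°  ·
  (1,3): δ = 69.86°  ·
  (1,4): δ = 13.02°  ✓
  (1,5): δ = 60.15°  ·
  (2,3): δ = 104.87°  ·
  (2,4): δ = 21.98°  ✓
  (2,5): δ = 25.15°  ✓
  (3,4): δ = 97.12°  ·
  (3,5): δ = 49.99°  ✓
  (4,5): δ = 132.87°  ·
antipodal pairs: 5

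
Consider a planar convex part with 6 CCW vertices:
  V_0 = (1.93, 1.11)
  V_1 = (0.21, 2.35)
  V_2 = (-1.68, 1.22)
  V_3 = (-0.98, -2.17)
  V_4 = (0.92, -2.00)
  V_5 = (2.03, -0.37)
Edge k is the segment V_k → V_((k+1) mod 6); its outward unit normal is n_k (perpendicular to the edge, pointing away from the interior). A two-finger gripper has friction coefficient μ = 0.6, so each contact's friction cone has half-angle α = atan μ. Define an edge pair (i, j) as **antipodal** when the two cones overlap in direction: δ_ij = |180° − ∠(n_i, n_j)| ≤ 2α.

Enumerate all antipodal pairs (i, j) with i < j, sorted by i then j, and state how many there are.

count = 6; pairs: (0,2), (0,3), (1,3), (1,4), (2,4), (2,5)

α = atan 0.6 = 30.96°;  2α = 61.93°
n_0 = (+0.5848, +0.8112)
n_1 = (-0.5132, +0.8583)
n_2 = (-0.9793, -0.2022)
n_3 = (+0.0891, -0.9960)
n_4 = (+0.8265, -0.5629)
n_5 = (+0.9977, +0.0674)
  (0,1): δ = 113.34°  ·
  (0,2): δ = 42.54°  ✓
  (0,3): δ = 40.90°  ✓
  (0,4): δ = 91.53°  ·
  (0,5): δ = 129.65°  ·
  (1,2): δ = 109.21°  ·
  (1,3): δ = 25.76°  ✓
  (1,4): δ = 24.87°  ✓
  (1,5): δ = 62.99°  ·
  (2,3): δ = 96.55°  ·
  (2,4): δ = 45.92°  ✓
  (2,5): δ = 7.80°  ✓
  (3,4): δ = 129.37°  ·
  (3,5): δ = 91.25°  ·
  (4,5): δ = 141.88°  ·
antipodal pairs: 6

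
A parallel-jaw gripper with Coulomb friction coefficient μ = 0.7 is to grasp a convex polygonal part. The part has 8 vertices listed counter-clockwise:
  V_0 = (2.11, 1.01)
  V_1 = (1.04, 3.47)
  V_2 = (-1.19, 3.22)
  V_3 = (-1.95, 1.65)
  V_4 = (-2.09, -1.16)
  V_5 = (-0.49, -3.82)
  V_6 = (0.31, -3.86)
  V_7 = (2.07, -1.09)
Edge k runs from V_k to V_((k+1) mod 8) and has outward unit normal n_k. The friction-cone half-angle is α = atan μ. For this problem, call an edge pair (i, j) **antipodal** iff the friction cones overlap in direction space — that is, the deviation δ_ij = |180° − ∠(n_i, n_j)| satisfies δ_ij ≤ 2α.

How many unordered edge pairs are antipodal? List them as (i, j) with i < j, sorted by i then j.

count = 14; pairs: (0,2), (0,3), (0,4), (0,5), (1,4), (1,5), (1,6), (2,5), (2,6), (2,7), (3,6), (3,7), (4,6), (4,7)

α = atan 0.7 = 34.99°;  2α = 69.98°
n_0 = (+0.9170, +0.3989)
n_1 = (-0.1114, +0.9938)
n_2 = (-0.9001, +0.4357)
n_3 = (-0.9988, +0.0498)
n_4 = (-0.8569, -0.5154)
n_5 = (-0.0499, -0.9988)
n_6 = (+0.8440, -0.5363)
n_7 = (+0.9998, -0.0190)
  (0,1): δ = 107.11°  ·
  (0,2): δ = 49.34°  ✓
  (0,3): δ = 26.36°  ✓
  (0,4): δ = 7.52°  ✓
  (0,5): δ = 63.63°  ✓
  (0,6): δ = 124.06°  ·
  (0,7): δ = 155.40°  ·
  (1,2): δ = 122.23°  ·
  (1,3): δ = 99.25°  ·
  (1,4): δ = 65.37°  ✓
  (1,5): δ = 9.26°  ✓
  (1,6): δ = 51.17°  ✓
  (1,7): δ = 82.51°  ·
  (2,3): δ = 157.02°  ·
  (2,4): δ = 123.14°  ·
  (2,5): δ = 67.03°  ✓
  (2,6): δ = 6.60°  ✓
  (2,7): δ = 24.74°  ✓
  (3,4): δ = 146.12°  ·
  (3,5): δ = 90.01°  ·
  (3,6): δ = 29.58°  ✓
  (3,7): δ = 1.76°  ✓
  (4,5): δ = 123.89°  ·
  (4,6): δ = 63.46°  ✓
  (4,7): δ = 32.12°  ✓
  (5,6): δ = 119.57°  ·
  (5,7): δ = 88.23°  ·
  (6,7): δ = 148.66°  ·
antipodal pairs: 14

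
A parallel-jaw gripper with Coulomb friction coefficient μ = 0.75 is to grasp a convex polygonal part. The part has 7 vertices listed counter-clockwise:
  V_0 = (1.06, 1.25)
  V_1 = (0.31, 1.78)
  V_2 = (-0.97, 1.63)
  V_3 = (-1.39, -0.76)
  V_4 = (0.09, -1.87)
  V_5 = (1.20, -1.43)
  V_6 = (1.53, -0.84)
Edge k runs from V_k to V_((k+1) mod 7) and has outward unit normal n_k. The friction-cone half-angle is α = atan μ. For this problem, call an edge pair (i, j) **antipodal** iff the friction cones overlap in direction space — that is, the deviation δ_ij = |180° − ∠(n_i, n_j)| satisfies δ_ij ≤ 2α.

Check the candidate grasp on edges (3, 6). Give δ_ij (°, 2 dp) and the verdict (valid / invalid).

δ = 40.46°, valid

α = atan 0.75 = 36.87°;  2α = 73.74°
edge 3: e_3 = (+1.48, -1.11);  n_3 = (-0.6000, -0.8000)
edge 6: e_6 = (-0.47, +2.09);  n_6 = (+0.9756, +0.2194)
∠(n_3, n_6) = 139.54°
δ = |180° − 139.54°| = 40.46°
40.46° ≤ 2α = 73.74°  →  valid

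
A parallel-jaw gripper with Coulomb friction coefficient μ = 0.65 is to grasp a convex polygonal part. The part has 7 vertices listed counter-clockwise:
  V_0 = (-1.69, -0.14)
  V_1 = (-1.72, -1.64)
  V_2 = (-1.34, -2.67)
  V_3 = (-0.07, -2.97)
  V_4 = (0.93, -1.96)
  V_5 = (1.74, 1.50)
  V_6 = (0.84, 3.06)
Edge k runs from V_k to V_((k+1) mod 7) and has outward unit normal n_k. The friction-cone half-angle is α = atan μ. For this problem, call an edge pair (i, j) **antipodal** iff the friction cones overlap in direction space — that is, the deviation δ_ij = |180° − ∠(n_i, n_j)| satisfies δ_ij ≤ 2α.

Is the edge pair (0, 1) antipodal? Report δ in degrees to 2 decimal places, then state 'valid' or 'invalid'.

δ = 158.60°, invalid

α = atan 0.65 = 33.02°;  2α = 66.05°
edge 0: e_0 = (-0.03, -1.50);  n_0 = (-0.9998, +0.0200)
edge 1: e_1 = (+0.38, -1.03);  n_1 = (-0.9382, -0.3461)
∠(n_0, n_1) = 21.40°
δ = |180° − 21.40°| = 158.60°
158.60° > 2α = 66.05°  →  invalid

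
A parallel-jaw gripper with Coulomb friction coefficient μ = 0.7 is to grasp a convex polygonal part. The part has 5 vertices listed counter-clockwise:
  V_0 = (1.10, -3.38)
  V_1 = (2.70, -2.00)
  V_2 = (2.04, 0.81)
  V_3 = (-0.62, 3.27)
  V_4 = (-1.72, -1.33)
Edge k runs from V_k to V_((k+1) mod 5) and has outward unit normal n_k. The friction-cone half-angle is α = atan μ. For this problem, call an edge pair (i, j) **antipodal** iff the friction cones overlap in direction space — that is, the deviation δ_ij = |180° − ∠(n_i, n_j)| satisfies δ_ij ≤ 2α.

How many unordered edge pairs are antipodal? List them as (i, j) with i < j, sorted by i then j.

α = atan 0.7 = 34.99°;  2α = 69.98°
n_0 = (+0.6531, -0.7572)
n_1 = (+0.9735, +0.2287)
n_2 = (+0.6790, +0.7342)
n_3 = (-0.9726, +0.2326)
n_4 = (-0.5880, -0.8089)
  (0,1): δ = 117.56°  ·
  (0,2): δ = 83.54°  ·
  (0,3): δ = 35.77°  ✓
  (0,4): δ = 103.21°  ·
  (1,2): δ = 145.98°  ·
  (1,3): δ = 26.67°  ✓
  (1,4): δ = 40.77°  ✓
  (2,3): δ = 60.69°  ✓
  (2,4): δ = 6.75°  ✓
  (3,4): δ = 112.57°  ·
antipodal pairs: 5

count = 5; pairs: (0,3), (1,3), (1,4), (2,3), (2,4)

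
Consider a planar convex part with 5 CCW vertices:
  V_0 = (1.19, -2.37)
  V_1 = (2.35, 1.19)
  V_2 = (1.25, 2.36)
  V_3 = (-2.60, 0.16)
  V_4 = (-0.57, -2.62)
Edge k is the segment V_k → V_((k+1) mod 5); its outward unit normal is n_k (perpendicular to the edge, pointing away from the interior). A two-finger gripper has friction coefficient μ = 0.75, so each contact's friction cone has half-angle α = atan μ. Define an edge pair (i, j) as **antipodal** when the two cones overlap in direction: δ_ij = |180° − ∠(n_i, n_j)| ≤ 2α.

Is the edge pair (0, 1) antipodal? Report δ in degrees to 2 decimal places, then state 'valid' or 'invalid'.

δ = 118.72°, invalid

α = atan 0.75 = 36.87°;  2α = 73.74°
edge 0: e_0 = (+1.16, +3.56);  n_0 = (+0.9508, -0.3098)
edge 1: e_1 = (-1.10, +1.17);  n_1 = (+0.7286, +0.6850)
∠(n_0, n_1) = 61.28°
δ = |180° − 61.28°| = 118.72°
118.72° > 2α = 73.74°  →  invalid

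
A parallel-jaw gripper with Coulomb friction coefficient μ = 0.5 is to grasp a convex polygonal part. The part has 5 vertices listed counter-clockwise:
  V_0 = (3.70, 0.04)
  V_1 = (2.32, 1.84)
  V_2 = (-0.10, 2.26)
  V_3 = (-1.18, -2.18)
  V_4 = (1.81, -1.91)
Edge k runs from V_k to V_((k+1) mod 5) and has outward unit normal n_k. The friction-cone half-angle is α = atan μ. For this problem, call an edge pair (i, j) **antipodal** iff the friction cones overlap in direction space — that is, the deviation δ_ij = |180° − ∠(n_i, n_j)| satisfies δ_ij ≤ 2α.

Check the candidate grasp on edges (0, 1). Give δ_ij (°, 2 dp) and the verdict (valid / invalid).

α = atan 0.5 = 26.57°;  2α = 53.13°
edge 0: e_0 = (-1.38, +1.80);  n_0 = (+0.7936, +0.6084)
edge 1: e_1 = (-2.42, +0.42);  n_1 = (+0.1710, +0.9853)
∠(n_0, n_1) = 42.68°
δ = |180° − 42.68°| = 137.32°
137.32° > 2α = 53.13°  →  invalid

δ = 137.32°, invalid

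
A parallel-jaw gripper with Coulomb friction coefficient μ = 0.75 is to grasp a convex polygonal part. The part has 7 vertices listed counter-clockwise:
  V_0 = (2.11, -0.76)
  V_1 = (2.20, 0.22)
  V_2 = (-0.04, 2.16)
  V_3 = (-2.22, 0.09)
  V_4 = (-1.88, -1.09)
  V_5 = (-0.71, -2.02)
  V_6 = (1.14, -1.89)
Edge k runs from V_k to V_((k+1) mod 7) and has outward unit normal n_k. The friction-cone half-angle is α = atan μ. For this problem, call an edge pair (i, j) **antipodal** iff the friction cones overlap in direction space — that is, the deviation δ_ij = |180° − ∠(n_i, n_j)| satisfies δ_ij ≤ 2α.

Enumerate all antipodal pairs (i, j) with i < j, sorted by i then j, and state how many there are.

α = atan 0.75 = 36.87°;  2α = 73.74°
n_0 = (+0.9958, -0.0915)
n_1 = (+0.6547, +0.7559)
n_2 = (-0.6886, +0.7252)
n_3 = (-0.9609, -0.2769)
n_4 = (-0.6222, -0.7828)
n_5 = (+0.0701, -0.9975)
n_6 = (+0.7588, -0.6513)
  (0,1): δ = 125.65°  ·
  (0,2): δ = 41.24°  ✓
  (0,3): δ = 21.32°  ✓
  (0,4): δ = 56.77°  ✓
  (0,5): δ = 99.27°  ·
  (0,6): δ = 144.60°  ·
  (1,2): δ = 95.59°  ·
  (1,3): δ = 33.03°  ✓
  (1,4): δ = 2.41°  ✓
  (1,5): δ = 44.91°  ✓
  (1,6): δ = 90.25°  ·
  (2,3): δ = 117.44°  ·
  (2,4): δ = 82.00°  ·
  (2,5): δ = 39.50°  ✓
  (2,6): δ = 5.84°  ✓
  (3,4): δ = 144.55°  ·
  (3,5): δ = 102.05°  ·
  (3,6): δ = 56.72°  ✓
  (4,5): δ = 137.50°  ·
  (4,6): δ = 92.16°  ·
  (5,6): δ = 134.66°  ·
antipodal pairs: 9

count = 9; pairs: (0,2), (0,3), (0,4), (1,3), (1,4), (1,5), (2,5), (2,6), (3,6)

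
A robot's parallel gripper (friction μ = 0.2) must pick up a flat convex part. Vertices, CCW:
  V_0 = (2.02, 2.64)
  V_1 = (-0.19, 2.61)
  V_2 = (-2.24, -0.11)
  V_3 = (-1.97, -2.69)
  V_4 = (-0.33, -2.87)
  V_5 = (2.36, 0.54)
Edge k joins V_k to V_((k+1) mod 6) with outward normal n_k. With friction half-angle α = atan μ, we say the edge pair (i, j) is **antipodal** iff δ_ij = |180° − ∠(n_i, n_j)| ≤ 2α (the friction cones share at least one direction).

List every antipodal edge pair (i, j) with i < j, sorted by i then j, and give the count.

count = 3; pairs: (0,3), (1,4), (2,5)

α = atan 0.2 = 11.31°;  2α = 22.62°
n_0 = (-0.0136, +0.9999)
n_1 = (-0.7986, +0.6019)
n_2 = (-0.9946, -0.1041)
n_3 = (-0.1091, -0.9940)
n_4 = (+0.7851, -0.6193)
n_5 = (+0.9871, +0.1598)
  (0,1): δ = 127.78°  ·
  (0,2): δ = 84.80°  ·
  (0,3): δ = 7.04°  ✓
  (0,4): δ = 50.95°  ·
  (0,5): δ = 98.42°  ·
  (1,2): δ = 137.02°  ·
  (1,3): δ = 59.26°  ·
  (1,4): δ = 1.26°  ✓
  (1,5): δ = 46.20°  ·
  (2,3): δ = 102.24°  ·
  (2,4): δ = 44.24°  ·
  (2,5): δ = 3.22°  ✓
  (3,4): δ = 122.00°  ·
  (3,5): δ = 74.54°  ·
  (4,5): δ = 132.53°  ·
antipodal pairs: 3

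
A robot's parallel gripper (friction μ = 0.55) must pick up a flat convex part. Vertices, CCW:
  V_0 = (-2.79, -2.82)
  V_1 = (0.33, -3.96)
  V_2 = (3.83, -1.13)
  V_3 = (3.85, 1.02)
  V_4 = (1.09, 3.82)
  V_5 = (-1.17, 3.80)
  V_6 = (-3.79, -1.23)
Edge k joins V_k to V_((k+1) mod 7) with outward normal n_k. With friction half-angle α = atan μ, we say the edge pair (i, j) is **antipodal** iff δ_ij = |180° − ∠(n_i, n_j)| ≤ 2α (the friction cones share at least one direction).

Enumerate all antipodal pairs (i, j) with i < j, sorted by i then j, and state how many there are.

count = 7; pairs: (0,3), (0,4), (1,4), (1,5), (2,5), (2,6), (3,6)

α = atan 0.55 = 28.81°;  2α = 57.62°
n_0 = (-0.3432, -0.9393)
n_1 = (+0.6288, -0.7776)
n_2 = (+1.0000, -0.0093)
n_3 = (+0.7122, +0.7020)
n_4 = (-0.0088, +1.0000)
n_5 = (-0.8869, +0.4620)
n_6 = (-0.8465, -0.5324)
  (0,1): δ = 120.97°  ·
  (0,2): δ = 70.46°  ·
  (0,3): δ = 25.34°  ✓
  (0,4): δ = 20.58°  ✓
  (0,5): δ = 82.56°  ·
  (0,6): δ = 142.24°  ·
  (1,2): δ = 129.49°  ·
  (1,3): δ = 84.37°  ·
  (1,4): δ = 38.45°  ✓
  (1,5): δ = 23.53°  ✓
  (1,6): δ = 83.21°  ·
  (2,3): δ = 134.88°  ·
  (2,4): δ = 88.96°  ·
  (2,5): δ = 26.98°  ✓
  (2,6): δ = 32.70°  ✓
  (3,4): δ = 134.08°  ·
  (3,5): δ = 72.10°  ·
  (3,6): δ = 12.42°  ✓
  (4,5): δ = 118.02°  ·
  (4,6): δ = 58.34°  ·
  (5,6): δ = 120.32°  ·
antipodal pairs: 7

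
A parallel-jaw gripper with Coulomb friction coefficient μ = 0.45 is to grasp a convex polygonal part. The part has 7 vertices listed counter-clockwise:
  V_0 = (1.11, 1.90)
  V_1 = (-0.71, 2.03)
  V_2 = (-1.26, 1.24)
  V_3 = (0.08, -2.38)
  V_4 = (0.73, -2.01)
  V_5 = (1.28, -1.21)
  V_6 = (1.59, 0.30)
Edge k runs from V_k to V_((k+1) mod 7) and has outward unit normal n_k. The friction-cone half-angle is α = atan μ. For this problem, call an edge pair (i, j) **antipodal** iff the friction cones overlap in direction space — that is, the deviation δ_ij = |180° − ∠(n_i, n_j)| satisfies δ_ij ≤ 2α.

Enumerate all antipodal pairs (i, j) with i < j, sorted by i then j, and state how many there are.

α = atan 0.45 = 24.23°;  2α = 48.46°
n_0 = (+0.0712, +0.9975)
n_1 = (-0.8207, +0.5714)
n_2 = (-0.9378, -0.3471)
n_3 = (+0.4947, -0.8691)
n_4 = (+0.8240, -0.5665)
n_5 = (+0.9796, -0.2011)
n_6 = (+0.9578, +0.2873)
  (0,1): δ = 120.76°  ·
  (0,2): δ = 65.60°  ·
  (0,3): δ = 33.74°  ✓
  (0,4): δ = 59.58°  ·
  (0,5): δ = 82.48°  ·
  (0,6): δ = 110.78°  ·
  (1,2): δ = 124.84°  ·
  (1,3): δ = 25.50°  ✓
  (1,4): δ = 0.34°  ✓
  (1,5): δ = 23.24°  ✓
  (1,6): δ = 51.54°  ·
  (2,3): δ = 80.66°  ·
  (2,4): δ = 54.82°  ·
  (2,5): δ = 31.91°  ✓
  (2,6): δ = 3.61°  ✓
  (3,4): δ = 154.16°  ·
  (3,5): δ = 131.25°  ·
  (3,6): δ = 102.95°  ·
  (4,5): δ = 157.09°  ·
  (4,6): δ = 128.79°  ·
  (5,6): δ = 151.70°  ·
antipodal pairs: 6

count = 6; pairs: (0,3), (1,3), (1,4), (1,5), (2,5), (2,6)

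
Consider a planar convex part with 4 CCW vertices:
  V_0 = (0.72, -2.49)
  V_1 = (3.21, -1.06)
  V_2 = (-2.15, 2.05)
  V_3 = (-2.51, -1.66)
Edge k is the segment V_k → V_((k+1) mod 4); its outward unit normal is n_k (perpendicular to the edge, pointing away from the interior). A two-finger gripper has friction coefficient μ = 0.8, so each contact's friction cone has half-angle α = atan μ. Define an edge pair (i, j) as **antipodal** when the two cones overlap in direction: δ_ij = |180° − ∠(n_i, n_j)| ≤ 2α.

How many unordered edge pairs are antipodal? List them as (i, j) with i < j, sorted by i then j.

α = atan 0.8 = 38.66°;  2α = 77.32°
n_0 = (+0.4980, -0.8672)
n_1 = (+0.5019, +0.8649)
n_2 = (-0.9953, +0.0966)
n_3 = (-0.2489, -0.9685)
  (0,1): δ = 59.99°  ✓
  (0,2): δ = 54.59°  ✓
  (0,3): δ = 135.72°  ·
  (1,2): δ = 65.42°  ✓
  (1,3): δ = 15.71°  ✓
  (2,3): δ = 98.87°  ·
antipodal pairs: 4

count = 4; pairs: (0,1), (0,2), (1,2), (1,3)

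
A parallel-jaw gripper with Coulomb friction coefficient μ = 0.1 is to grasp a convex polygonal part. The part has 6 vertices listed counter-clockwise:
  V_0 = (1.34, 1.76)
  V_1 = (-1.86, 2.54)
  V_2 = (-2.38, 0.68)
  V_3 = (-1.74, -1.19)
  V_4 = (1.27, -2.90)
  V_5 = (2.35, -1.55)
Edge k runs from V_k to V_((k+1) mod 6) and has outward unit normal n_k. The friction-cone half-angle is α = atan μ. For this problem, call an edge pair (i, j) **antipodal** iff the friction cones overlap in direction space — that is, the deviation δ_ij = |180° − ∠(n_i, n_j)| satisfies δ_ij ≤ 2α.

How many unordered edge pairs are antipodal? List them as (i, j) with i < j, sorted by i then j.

α = atan 0.1 = 5.71°;  2α = 11.42°
n_0 = (+0.2368, +0.9716)
n_1 = (-0.9631, +0.2692)
n_2 = (-0.9461, -0.3238)
n_3 = (-0.4940, -0.8695)
n_4 = (+0.7809, -0.6247)
n_5 = (+0.9565, +0.2919)
  (0,1): δ = 91.92°  ·
  (0,2): δ = 57.41°  ·
  (0,3): δ = 15.90°  ·
  (0,4): δ = 65.04°  ·
  (0,5): δ = 120.67°  ·
  (1,2): δ = 145.49°  ·
  (1,3): δ = 103.98°  ·
  (1,4): δ = 23.04°  ·
  (1,5): δ = 32.59°  ·
  (2,3): δ = 138.49°  ·
  (2,4): δ = 57.55°  ·
  (2,5): δ = 1.92°  ✓
  (3,4): δ = 99.06°  ·
  (3,5): δ = 43.43°  ·
  (4,5): δ = 124.37°  ·
antipodal pairs: 1

count = 1; pairs: (2,5)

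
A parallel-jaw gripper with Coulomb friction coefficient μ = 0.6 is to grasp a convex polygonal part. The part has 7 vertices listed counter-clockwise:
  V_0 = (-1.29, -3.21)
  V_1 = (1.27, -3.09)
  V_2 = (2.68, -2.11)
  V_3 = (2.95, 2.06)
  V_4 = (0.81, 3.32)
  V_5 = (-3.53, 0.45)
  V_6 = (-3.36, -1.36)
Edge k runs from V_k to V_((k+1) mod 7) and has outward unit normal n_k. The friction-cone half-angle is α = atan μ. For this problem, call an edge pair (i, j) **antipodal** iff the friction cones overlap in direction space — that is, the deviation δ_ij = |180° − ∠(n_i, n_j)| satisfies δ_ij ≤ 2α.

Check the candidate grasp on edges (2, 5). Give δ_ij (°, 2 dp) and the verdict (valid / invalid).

α = atan 0.6 = 30.96°;  2α = 61.93°
edge 2: e_2 = (+0.27, +4.17);  n_2 = (+0.9979, -0.0646)
edge 5: e_5 = (+0.17, -1.81);  n_5 = (-0.9956, -0.0935)
∠(n_2, n_5) = 170.93°
δ = |180° − 170.93°| = 9.07°
9.07° ≤ 2α = 61.93°  →  valid

δ = 9.07°, valid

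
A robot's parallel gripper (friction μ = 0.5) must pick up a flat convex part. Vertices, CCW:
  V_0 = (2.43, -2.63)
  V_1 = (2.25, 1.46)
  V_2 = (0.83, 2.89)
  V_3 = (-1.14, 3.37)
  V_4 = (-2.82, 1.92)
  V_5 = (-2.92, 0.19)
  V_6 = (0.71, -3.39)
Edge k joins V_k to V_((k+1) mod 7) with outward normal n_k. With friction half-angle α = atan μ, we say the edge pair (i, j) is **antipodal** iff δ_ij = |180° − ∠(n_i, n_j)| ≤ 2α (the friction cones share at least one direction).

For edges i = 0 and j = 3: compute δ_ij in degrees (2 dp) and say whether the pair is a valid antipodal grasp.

δ = 51.72°, valid

α = atan 0.5 = 26.57°;  2α = 53.13°
edge 0: e_0 = (-0.18, +4.09);  n_0 = (+0.9990, +0.0440)
edge 3: e_3 = (-1.68, -1.45);  n_3 = (-0.6534, +0.7570)
∠(n_0, n_3) = 128.28°
δ = |180° − 128.28°| = 51.72°
51.72° ≤ 2α = 53.13°  →  valid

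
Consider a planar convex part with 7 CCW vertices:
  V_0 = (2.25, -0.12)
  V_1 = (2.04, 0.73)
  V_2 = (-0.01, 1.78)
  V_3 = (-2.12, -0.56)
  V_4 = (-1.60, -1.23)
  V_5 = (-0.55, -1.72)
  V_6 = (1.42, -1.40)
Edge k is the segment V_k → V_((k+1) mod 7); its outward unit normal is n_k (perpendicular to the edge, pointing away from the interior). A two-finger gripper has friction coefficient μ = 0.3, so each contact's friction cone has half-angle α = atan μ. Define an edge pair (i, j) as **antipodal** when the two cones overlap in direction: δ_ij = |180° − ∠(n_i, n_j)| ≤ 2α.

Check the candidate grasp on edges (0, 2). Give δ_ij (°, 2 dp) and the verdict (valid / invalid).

α = atan 0.3 = 16.70°;  2α = 33.40°
edge 0: e_0 = (-0.21, +0.85);  n_0 = (+0.9708, +0.2398)
edge 2: e_2 = (-2.11, -2.34);  n_2 = (-0.7427, +0.6697)
∠(n_0, n_2) = 124.08°
δ = |180° − 124.08°| = 55.92°
55.92° > 2α = 33.40°  →  invalid

δ = 55.92°, invalid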